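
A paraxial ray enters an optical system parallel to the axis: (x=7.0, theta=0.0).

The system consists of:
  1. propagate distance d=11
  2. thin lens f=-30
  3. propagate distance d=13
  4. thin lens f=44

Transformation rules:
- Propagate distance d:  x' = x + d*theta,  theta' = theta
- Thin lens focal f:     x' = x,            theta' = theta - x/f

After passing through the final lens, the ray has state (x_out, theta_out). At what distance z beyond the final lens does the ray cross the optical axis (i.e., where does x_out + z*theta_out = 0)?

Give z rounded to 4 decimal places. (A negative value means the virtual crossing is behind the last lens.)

Answer: -1892.0000

Derivation:
Initial: x=7.0000 theta=0.0000
After 1 (propagate distance d=11): x=7.0000 theta=0.0000
After 2 (thin lens f=-30): x=7.0000 theta=7/30 (≈0.2333)
After 3 (propagate distance d=13): x=301/30 (≈10.0333) theta=7/30 (≈0.2333)
After 4 (thin lens f=44): x=301/30 (≈10.0333) theta=7/1320 (≈0.0053)
z_focus = -x_out/theta_out = -(301/30)/(7/1320) = -1892.0000
Rounded to 4 decimal places: z = -1892.0000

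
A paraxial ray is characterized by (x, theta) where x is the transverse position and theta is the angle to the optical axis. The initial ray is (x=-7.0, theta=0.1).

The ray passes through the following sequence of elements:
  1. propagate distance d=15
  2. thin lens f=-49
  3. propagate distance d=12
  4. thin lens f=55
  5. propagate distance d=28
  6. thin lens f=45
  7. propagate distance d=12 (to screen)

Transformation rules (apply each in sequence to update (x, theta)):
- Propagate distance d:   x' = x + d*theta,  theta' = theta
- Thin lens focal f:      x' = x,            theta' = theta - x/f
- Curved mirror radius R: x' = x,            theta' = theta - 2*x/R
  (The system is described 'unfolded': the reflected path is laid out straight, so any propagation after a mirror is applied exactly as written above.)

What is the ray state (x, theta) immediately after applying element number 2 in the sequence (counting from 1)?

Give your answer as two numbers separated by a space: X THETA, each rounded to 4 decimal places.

Answer: -5.5000 -0.0122

Derivation:
Initial: x=-7.0000 theta=0.1000
After 1 (propagate distance d=15): x=-5.5000 theta=0.1000
After 2 (thin lens f=-49): x=-5.5000 theta=-3/245 (≈-0.0122)
Rounded to 4 decimal places: x = -5.5000, theta = -0.0122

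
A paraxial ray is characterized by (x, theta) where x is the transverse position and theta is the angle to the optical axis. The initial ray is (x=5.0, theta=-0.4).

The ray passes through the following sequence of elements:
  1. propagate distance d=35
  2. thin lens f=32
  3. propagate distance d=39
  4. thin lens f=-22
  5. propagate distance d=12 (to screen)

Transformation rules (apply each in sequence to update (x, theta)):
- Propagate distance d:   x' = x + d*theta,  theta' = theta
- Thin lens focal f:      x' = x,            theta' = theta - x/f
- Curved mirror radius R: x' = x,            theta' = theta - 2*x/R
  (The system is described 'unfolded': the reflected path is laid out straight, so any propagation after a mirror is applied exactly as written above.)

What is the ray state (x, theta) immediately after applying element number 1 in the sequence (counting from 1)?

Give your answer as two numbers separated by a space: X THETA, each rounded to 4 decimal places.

Initial: x=5.0000 theta=-0.4000
After 1 (propagate distance d=35): x=-9.0000 theta=-0.4000
Rounded to 4 decimal places: x = -9.0000, theta = -0.4000

Answer: -9.0000 -0.4000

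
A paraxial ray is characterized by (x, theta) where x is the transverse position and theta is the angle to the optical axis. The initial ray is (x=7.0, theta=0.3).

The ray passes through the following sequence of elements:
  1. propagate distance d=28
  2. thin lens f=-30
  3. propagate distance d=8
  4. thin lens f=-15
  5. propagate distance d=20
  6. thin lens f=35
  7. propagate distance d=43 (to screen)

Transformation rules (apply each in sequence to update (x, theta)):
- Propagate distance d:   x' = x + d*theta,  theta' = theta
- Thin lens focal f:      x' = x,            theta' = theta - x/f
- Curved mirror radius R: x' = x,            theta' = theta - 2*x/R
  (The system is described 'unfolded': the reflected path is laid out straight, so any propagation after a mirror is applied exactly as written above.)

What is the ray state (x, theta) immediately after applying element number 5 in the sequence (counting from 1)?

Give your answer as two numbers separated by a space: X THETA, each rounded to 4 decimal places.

Initial: x=7.0000 theta=0.3000
After 1 (propagate distance d=28): x=15.4000 theta=0.3000
After 2 (thin lens f=-30): x=15.4000 theta=61/75 (≈0.8133)
After 3 (propagate distance d=8): x=1643/75 (≈21.9067) theta=61/75 (≈0.8133)
After 4 (thin lens f=-15): x=1643/75 (≈21.9067) theta=2558/1125 (≈2.2738)
After 5 (propagate distance d=20): x=15161/225 (≈67.3822) theta=2558/1125 (≈2.2738)
Rounded to 4 decimal places: x = 67.3822, theta = 2.2738

Answer: 67.3822 2.2738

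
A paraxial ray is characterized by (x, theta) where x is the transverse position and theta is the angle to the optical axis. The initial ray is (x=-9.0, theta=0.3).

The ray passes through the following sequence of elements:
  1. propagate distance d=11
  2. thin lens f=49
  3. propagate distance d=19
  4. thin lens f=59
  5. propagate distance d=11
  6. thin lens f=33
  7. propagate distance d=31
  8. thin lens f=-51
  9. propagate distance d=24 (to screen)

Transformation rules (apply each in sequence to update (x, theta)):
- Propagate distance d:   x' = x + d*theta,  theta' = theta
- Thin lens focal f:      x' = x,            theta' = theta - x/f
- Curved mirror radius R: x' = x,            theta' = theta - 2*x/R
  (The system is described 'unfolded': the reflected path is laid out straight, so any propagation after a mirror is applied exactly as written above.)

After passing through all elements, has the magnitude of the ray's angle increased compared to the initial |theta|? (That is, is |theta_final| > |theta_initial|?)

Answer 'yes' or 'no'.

Answer: yes

Derivation:
Initial: x=-9.0000 theta=0.3000
After 1 (propagate distance d=11): x=-5.7000 theta=0.3000
After 2 (thin lens f=49): x=-5.7000 theta=102/245 (≈0.4163)
After 3 (propagate distance d=19): x=1083/490 (≈2.2102) theta=102/245 (≈0.4163)
After 4 (thin lens f=59): x=1083/490 (≈2.2102) theta=10953/28910 (≈0.3789)
After 5 (propagate distance d=11): x=2634/413 (≈6.3777) theta=10953/28910 (≈0.3789)
After 6 (thin lens f=33): x=2634/413 (≈6.3777) theta=59023/318010 (≈0.1856)
After 7 (propagate distance d=31): x=3857893/318010 (≈12.1314) theta=59023/318010 (≈0.1856)
After 8 (thin lens f=-51): x=3857893/318010 (≈12.1314) theta=3434033/8109255 (≈0.4235)
After 9 (propagate distance d=24 (to screen)): x=17218387/772310 (≈22.2947) theta=3434033/8109255 (≈0.4235)
|theta_initial|=0.3000 |theta_final|=3434033/8109255 (≈0.4235) -> increased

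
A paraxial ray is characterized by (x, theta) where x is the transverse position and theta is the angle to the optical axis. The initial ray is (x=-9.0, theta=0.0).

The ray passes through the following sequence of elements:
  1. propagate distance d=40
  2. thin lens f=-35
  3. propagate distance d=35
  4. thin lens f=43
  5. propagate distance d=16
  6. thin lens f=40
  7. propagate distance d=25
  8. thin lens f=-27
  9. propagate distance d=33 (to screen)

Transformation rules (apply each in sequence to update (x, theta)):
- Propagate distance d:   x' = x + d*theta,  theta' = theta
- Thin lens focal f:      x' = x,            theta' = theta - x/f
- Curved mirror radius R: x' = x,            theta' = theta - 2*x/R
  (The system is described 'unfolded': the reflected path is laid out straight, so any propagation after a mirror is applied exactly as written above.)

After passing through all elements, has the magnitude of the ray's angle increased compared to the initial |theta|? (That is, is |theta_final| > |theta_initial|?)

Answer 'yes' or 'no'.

Answer: yes

Derivation:
Initial: x=-9.0000 theta=0.0000
After 1 (propagate distance d=40): x=-9.0000 theta=0.0000
After 2 (thin lens f=-35): x=-9.0000 theta=-9/35 (≈-0.2571)
After 3 (propagate distance d=35): x=-18.0000 theta=-9/35 (≈-0.2571)
After 4 (thin lens f=43): x=-18.0000 theta=243/1505 (≈0.1615)
After 5 (propagate distance d=16): x=-23202/1505 (≈-15.4166) theta=243/1505 (≈0.1615)
After 6 (thin lens f=40): x=-23202/1505 (≈-15.4166) theta=16461/30100 (≈0.5469)
After 7 (propagate distance d=25): x=-10503/6020 (≈-1.7447) theta=16461/30100 (≈0.5469)
After 8 (thin lens f=-27): x=-10503/6020 (≈-1.7447) theta=3629/7525 (≈0.4823)
After 9 (propagate distance d=33 (to screen)): x=426513/30100 (≈14.1699) theta=3629/7525 (≈0.4823)
|theta_initial|=0.0000 |theta_final|=3629/7525 (≈0.4823) -> increased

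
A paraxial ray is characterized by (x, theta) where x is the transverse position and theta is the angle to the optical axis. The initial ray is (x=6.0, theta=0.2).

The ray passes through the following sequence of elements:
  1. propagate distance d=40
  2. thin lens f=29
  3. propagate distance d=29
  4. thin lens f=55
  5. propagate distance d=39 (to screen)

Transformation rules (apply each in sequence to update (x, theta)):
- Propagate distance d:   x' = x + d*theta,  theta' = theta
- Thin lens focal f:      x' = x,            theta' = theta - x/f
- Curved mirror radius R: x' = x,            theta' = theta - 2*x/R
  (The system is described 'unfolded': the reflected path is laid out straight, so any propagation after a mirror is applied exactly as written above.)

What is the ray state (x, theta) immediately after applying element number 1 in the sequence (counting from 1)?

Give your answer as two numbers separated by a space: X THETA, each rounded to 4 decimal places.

Initial: x=6.0000 theta=0.2000
After 1 (propagate distance d=40): x=14.0000 theta=0.2000
Rounded to 4 decimal places: x = 14.0000, theta = 0.2000

Answer: 14.0000 0.2000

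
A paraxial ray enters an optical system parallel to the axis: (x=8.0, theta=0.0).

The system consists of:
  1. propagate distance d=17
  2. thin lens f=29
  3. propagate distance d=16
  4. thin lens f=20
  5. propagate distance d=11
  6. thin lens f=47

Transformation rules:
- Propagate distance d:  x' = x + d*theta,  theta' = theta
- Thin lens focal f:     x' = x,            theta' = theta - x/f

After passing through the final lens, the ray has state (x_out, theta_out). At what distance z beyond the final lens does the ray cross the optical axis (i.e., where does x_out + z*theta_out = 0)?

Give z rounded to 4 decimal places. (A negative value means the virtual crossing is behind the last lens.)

Initial: x=8.0000 theta=0.0000
After 1 (propagate distance d=17): x=8.0000 theta=0.0000
After 2 (thin lens f=29): x=8.0000 theta=-8/29 (≈-0.2759)
After 3 (propagate distance d=16): x=104/29 (≈3.5862) theta=-8/29 (≈-0.2759)
After 4 (thin lens f=20): x=104/29 (≈3.5862) theta=-66/145 (≈-0.4552)
After 5 (propagate distance d=11): x=-206/145 (≈-1.4207) theta=-66/145 (≈-0.4552)
After 6 (thin lens f=47): x=-206/145 (≈-1.4207) theta=-2896/6815 (≈-0.4249)
z_focus = -x_out/theta_out = -(-206/145)/(-2896/6815) = -4841/1448 ≈ -3.3432
Rounded to 4 decimal places: z = -3.3432

Answer: -3.3432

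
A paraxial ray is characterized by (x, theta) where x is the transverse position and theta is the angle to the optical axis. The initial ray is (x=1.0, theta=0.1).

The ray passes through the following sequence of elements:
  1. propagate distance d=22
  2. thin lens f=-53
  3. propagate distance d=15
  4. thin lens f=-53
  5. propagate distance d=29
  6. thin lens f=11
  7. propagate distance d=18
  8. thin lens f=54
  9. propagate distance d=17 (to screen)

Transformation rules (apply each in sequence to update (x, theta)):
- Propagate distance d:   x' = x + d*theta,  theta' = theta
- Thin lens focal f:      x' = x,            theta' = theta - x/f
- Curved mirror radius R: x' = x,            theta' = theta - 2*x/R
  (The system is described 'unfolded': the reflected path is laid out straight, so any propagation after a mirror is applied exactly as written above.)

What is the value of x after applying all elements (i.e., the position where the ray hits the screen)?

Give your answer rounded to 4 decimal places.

Answer: -18.5941

Derivation:
Initial: x=1.0000 theta=0.1000
After 1 (propagate distance d=22): x=3.2000 theta=0.1000
After 2 (thin lens f=-53): x=3.2000 theta=17/106 (≈0.1604)
After 3 (propagate distance d=15): x=2971/530 (≈5.6057) theta=17/106 (≈0.1604)
After 4 (thin lens f=-53): x=2971/530 (≈5.6057) theta=3738/14045 (≈0.2661)
After 5 (propagate distance d=29): x=374267/28090 (≈13.3239) theta=3738/14045 (≈0.2661)
After 6 (thin lens f=11): x=374267/28090 (≈13.3239) theta=-292031/308990 (≈-0.9451)
After 7 (propagate distance d=18): x=-1139621/308990 (≈-3.6882) theta=-292031/308990 (≈-0.9451)
After 8 (thin lens f=54): x=-1139621/308990 (≈-3.6882) theta=-14630053/16685460 (≈-0.8768)
After 9 (propagate distance d=17 (to screen)): x=-5640917/303372 (≈-18.5941) theta=-14630053/16685460 (≈-0.8768)
Rounded to 4 decimal places: x = -18.5941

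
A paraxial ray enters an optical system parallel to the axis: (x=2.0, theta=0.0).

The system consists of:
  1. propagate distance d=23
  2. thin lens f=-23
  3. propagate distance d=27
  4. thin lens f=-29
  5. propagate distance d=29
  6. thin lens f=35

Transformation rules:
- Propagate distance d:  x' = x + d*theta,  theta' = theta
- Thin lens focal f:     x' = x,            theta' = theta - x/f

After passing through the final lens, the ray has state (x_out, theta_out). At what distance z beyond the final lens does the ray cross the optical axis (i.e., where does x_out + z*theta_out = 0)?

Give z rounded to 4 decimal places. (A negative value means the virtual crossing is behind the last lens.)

Answer: 134.1547

Derivation:
Initial: x=2.0000 theta=0.0000
After 1 (propagate distance d=23): x=2.0000 theta=0.0000
After 2 (thin lens f=-23): x=2.0000 theta=2/23 (≈0.0870)
After 3 (propagate distance d=27): x=100/23 (≈4.3478) theta=2/23 (≈0.0870)
After 4 (thin lens f=-29): x=100/23 (≈4.3478) theta=158/667 (≈0.2369)
After 5 (propagate distance d=29): x=258/23 (≈11.2174) theta=158/667 (≈0.2369)
After 6 (thin lens f=35): x=258/23 (≈11.2174) theta=-1952/23345 (≈-0.0836)
z_focus = -x_out/theta_out = -(258/23)/(-1952/23345) = 130935/976 ≈ 134.1547
Rounded to 4 decimal places: z = 134.1547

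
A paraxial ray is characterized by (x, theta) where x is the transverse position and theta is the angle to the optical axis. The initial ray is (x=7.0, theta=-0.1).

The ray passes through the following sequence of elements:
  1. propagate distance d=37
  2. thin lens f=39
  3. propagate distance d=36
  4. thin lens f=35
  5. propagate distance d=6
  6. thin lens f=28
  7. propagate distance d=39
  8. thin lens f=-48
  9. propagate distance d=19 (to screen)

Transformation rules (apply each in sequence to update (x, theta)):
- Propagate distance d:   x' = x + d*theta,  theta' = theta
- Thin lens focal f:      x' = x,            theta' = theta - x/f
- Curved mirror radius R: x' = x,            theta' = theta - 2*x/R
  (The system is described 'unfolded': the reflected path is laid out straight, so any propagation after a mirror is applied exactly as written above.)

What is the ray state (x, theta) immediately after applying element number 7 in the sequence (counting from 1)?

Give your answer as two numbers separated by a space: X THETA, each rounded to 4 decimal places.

Answer: -1.9471 0.0496

Derivation:
Initial: x=7.0000 theta=-0.1000
After 1 (propagate distance d=37): x=3.3000 theta=-0.1000
After 2 (thin lens f=39): x=3.3000 theta=-12/65 (≈-0.1846)
After 3 (propagate distance d=36): x=-87/26 (≈-3.3462) theta=-12/65 (≈-0.1846)
After 4 (thin lens f=35): x=-87/26 (≈-3.3462) theta=-81/910 (≈-0.0890)
After 5 (propagate distance d=6): x=-3531/910 (≈-3.8802) theta=-81/910 (≈-0.0890)
After 6 (thin lens f=28): x=-3531/910 (≈-3.8802) theta=1263/25480 (≈0.0496)
After 7 (propagate distance d=39): x=-49611/25480 (≈-1.9471) theta=1263/25480 (≈0.0496)
Rounded to 4 decimal places: x = -1.9471, theta = 0.0496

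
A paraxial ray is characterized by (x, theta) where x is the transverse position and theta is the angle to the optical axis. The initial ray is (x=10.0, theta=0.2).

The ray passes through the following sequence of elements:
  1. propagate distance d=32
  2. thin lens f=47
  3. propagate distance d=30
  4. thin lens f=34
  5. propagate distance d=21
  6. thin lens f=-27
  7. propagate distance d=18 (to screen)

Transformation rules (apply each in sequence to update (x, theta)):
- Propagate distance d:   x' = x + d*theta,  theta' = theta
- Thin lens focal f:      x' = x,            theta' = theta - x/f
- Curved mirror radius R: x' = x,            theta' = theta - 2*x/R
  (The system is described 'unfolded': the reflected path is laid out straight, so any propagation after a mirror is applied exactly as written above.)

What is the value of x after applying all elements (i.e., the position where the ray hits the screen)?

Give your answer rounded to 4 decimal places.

Answer: -6.6068

Derivation:
Initial: x=10.0000 theta=0.2000
After 1 (propagate distance d=32): x=16.4000 theta=0.2000
After 2 (thin lens f=47): x=16.4000 theta=-7/47 (≈-0.1489)
After 3 (propagate distance d=30): x=2804/235 (≈11.9319) theta=-7/47 (≈-0.1489)
After 4 (thin lens f=34): x=2804/235 (≈11.9319) theta=-1997/3995 (≈-0.4999)
After 5 (propagate distance d=21): x=5731/3995 (≈1.4345) theta=-1997/3995 (≈-0.4999)
After 6 (thin lens f=-27): x=5731/3995 (≈1.4345) theta=-48188/107865 (≈-0.4467)
After 7 (propagate distance d=18 (to screen)): x=-79183/11985 (≈-6.6068) theta=-48188/107865 (≈-0.4467)
Rounded to 4 decimal places: x = -6.6068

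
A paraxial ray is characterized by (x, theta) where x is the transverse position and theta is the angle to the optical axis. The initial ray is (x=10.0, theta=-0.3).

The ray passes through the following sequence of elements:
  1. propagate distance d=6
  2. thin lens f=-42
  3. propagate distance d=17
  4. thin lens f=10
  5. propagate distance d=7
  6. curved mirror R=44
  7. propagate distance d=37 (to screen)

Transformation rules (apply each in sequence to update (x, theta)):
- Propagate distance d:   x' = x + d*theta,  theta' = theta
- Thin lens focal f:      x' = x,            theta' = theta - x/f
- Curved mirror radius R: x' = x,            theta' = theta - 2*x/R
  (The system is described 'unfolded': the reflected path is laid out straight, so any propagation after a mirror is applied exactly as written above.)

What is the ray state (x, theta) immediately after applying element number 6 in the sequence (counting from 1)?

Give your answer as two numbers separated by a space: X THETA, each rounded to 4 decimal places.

Initial: x=10.0000 theta=-0.3000
After 1 (propagate distance d=6): x=8.2000 theta=-0.3000
After 2 (thin lens f=-42): x=8.2000 theta=-11/105 (≈-0.1048)
After 3 (propagate distance d=17): x=674/105 (≈6.4190) theta=-11/105 (≈-0.1048)
After 4 (thin lens f=10): x=674/105 (≈6.4190) theta=-56/75 (≈-0.7467)
After 5 (propagate distance d=7): x=626/525 (≈1.1924) theta=-56/75 (≈-0.7467)
After 6 (curved mirror R=44): x=626/525 (≈1.1924) theta=-185/231 (≈-0.8009)
Rounded to 4 decimal places: x = 1.1924, theta = -0.8009

Answer: 1.1924 -0.8009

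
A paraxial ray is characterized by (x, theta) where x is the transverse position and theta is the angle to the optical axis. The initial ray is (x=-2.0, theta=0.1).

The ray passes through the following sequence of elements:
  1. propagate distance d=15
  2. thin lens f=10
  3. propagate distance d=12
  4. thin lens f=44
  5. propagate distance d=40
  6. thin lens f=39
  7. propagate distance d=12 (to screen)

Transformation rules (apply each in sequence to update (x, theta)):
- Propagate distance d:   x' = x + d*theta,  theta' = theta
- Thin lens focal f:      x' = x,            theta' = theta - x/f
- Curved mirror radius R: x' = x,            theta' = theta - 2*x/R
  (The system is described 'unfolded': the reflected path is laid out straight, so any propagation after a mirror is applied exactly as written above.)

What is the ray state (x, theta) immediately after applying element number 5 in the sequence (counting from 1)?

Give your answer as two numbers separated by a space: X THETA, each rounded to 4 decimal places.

Answer: 6.1182 0.1205

Derivation:
Initial: x=-2.0000 theta=0.1000
After 1 (propagate distance d=15): x=-0.5000 theta=0.1000
After 2 (thin lens f=10): x=-0.5000 theta=0.1500
After 3 (propagate distance d=12): x=1.3000 theta=0.1500
After 4 (thin lens f=44): x=1.3000 theta=53/440 (≈0.1205)
After 5 (propagate distance d=40): x=673/110 (≈6.1182) theta=53/440 (≈0.1205)
Rounded to 4 decimal places: x = 6.1182, theta = 0.1205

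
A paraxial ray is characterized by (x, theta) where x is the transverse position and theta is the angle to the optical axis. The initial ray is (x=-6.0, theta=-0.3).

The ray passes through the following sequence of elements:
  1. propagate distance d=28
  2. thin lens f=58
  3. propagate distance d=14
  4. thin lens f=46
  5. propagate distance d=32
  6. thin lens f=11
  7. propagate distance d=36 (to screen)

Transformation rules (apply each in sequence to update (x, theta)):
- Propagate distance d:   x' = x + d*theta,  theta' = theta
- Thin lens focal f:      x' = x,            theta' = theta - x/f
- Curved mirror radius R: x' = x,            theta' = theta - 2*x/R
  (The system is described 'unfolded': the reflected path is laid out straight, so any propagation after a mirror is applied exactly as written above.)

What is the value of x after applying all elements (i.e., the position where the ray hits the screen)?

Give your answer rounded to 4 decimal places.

Initial: x=-6.0000 theta=-0.3000
After 1 (propagate distance d=28): x=-14.4000 theta=-0.3000
After 2 (thin lens f=58): x=-14.4000 theta=-3/58 (≈-0.0517)
After 3 (propagate distance d=14): x=-2193/145 (≈-15.1241) theta=-3/58 (≈-0.0517)
After 4 (thin lens f=46): x=-2193/145 (≈-15.1241) theta=924/3335 (≈0.2771)
After 5 (propagate distance d=32): x=-20871/3335 (≈-6.2582) theta=924/3335 (≈0.2771)
After 6 (thin lens f=11): x=-20871/3335 (≈-6.2582) theta=6207/7337 (≈0.8460)
After 7 (propagate distance d=36 (to screen)): x=887679/36685 (≈24.1973) theta=6207/7337 (≈0.8460)
Rounded to 4 decimal places: x = 24.1973

Answer: 24.1973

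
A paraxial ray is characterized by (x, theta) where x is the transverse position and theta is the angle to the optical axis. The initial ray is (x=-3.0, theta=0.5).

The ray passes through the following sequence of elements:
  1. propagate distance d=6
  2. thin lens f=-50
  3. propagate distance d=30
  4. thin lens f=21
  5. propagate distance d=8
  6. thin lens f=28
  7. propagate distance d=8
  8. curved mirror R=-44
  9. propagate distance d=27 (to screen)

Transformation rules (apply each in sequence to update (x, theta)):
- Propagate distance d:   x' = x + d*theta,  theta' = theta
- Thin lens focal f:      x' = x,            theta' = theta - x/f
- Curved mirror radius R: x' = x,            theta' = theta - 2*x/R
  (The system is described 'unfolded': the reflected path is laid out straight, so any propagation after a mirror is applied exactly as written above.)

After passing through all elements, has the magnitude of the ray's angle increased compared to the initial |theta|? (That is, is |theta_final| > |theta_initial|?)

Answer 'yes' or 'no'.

Initial: x=-3.0000 theta=0.5000
After 1 (propagate distance d=6): x=0.0000 theta=0.5000
After 2 (thin lens f=-50): x=0.0000 theta=0.5000
After 3 (propagate distance d=30): x=15.0000 theta=0.5000
After 4 (thin lens f=21): x=15.0000 theta=-3/14 (≈-0.2143)
After 5 (propagate distance d=8): x=93/7 (≈13.2857) theta=-3/14 (≈-0.2143)
After 6 (thin lens f=28): x=93/7 (≈13.2857) theta=-135/196 (≈-0.6888)
After 7 (propagate distance d=8): x=381/49 (≈7.7755) theta=-135/196 (≈-0.6888)
After 8 (curved mirror R=-44): x=381/49 (≈7.7755) theta=-723/2156 (≈-0.3353)
After 9 (propagate distance d=27 (to screen)): x=-2757/2156 (≈-1.2788) theta=-723/2156 (≈-0.3353)
|theta_initial|=0.5000 |theta_final|=723/2156 (≈0.3353) -> not increased

Answer: no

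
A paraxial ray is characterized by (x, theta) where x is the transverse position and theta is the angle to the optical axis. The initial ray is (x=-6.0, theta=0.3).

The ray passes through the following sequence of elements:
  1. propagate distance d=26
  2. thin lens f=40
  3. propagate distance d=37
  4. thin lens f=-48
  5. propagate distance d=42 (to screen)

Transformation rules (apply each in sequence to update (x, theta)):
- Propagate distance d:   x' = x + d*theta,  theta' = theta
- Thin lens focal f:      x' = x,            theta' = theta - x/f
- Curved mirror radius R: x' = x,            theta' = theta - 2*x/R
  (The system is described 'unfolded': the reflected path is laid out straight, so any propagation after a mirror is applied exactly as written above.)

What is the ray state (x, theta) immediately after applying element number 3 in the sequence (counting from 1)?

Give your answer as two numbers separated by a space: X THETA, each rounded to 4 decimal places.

Answer: 11.2350 0.2550

Derivation:
Initial: x=-6.0000 theta=0.3000
After 1 (propagate distance d=26): x=1.8000 theta=0.3000
After 2 (thin lens f=40): x=1.8000 theta=0.2550
After 3 (propagate distance d=37): x=11.2350 theta=0.2550
Rounded to 4 decimal places: x = 11.2350, theta = 0.2550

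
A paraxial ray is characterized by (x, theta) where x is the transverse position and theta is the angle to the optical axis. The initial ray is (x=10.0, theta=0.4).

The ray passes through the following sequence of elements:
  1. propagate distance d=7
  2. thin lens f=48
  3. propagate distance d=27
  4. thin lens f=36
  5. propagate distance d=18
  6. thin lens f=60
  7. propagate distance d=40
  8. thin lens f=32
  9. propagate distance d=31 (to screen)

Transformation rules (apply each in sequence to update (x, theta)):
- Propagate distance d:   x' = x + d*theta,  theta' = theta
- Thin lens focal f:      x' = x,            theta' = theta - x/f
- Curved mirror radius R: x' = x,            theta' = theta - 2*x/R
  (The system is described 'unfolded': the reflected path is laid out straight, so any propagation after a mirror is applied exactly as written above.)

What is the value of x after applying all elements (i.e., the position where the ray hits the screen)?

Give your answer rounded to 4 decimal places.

Initial: x=10.0000 theta=0.4000
After 1 (propagate distance d=7): x=12.8000 theta=0.4000
After 2 (thin lens f=48): x=12.8000 theta=2/15 (≈0.1333)
After 3 (propagate distance d=27): x=16.4000 theta=2/15 (≈0.1333)
After 4 (thin lens f=36): x=16.4000 theta=-29/90 (≈-0.3222)
After 5 (propagate distance d=18): x=10.6000 theta=-29/90 (≈-0.3222)
After 6 (thin lens f=60): x=10.6000 theta=-449/900 (≈-0.4989)
After 7 (propagate distance d=40): x=-421/45 (≈-9.3556) theta=-449/900 (≈-0.4989)
After 8 (thin lens f=32): x=-421/45 (≈-9.3556) theta=-1487/7200 (≈-0.2065)
After 9 (propagate distance d=31 (to screen)): x=-37819/2400 (≈-15.7579) theta=-1487/7200 (≈-0.2065)
Rounded to 4 decimal places: x = -15.7579

Answer: -15.7579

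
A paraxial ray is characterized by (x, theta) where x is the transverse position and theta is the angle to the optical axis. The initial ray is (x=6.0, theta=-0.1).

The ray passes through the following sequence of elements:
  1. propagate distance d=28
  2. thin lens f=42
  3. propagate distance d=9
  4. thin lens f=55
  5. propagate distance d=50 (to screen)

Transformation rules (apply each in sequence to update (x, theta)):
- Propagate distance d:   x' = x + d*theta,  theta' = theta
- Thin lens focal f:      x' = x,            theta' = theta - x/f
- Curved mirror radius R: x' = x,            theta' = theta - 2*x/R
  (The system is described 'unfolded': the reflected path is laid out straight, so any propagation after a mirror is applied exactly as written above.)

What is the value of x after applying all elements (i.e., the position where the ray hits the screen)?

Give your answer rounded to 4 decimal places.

Answer: -8.6628

Derivation:
Initial: x=6.0000 theta=-0.1000
After 1 (propagate distance d=28): x=3.2000 theta=-0.1000
After 2 (thin lens f=42): x=3.2000 theta=-37/210 (≈-0.1762)
After 3 (propagate distance d=9): x=113/70 (≈1.6143) theta=-37/210 (≈-0.1762)
After 4 (thin lens f=55): x=113/70 (≈1.6143) theta=-1187/5775 (≈-0.2055)
After 5 (propagate distance d=50 (to screen)): x=-20011/2310 (≈-8.6628) theta=-1187/5775 (≈-0.2055)
Rounded to 4 decimal places: x = -8.6628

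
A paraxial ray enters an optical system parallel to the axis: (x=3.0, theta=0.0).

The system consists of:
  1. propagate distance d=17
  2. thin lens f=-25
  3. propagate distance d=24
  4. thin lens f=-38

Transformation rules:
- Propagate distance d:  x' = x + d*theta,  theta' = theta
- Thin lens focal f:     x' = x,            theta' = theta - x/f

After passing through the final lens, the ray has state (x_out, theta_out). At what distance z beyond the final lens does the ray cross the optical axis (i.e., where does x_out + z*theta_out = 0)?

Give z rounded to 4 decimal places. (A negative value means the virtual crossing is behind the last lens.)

Answer: -21.4023

Derivation:
Initial: x=3.0000 theta=0.0000
After 1 (propagate distance d=17): x=3.0000 theta=0.0000
After 2 (thin lens f=-25): x=3.0000 theta=0.1200
After 3 (propagate distance d=24): x=5.8800 theta=0.1200
After 4 (thin lens f=-38): x=5.8800 theta=261/950 (≈0.2747)
z_focus = -x_out/theta_out = -(5.8800)/(261/950) = -1862/87 ≈ -21.4023
Rounded to 4 decimal places: z = -21.4023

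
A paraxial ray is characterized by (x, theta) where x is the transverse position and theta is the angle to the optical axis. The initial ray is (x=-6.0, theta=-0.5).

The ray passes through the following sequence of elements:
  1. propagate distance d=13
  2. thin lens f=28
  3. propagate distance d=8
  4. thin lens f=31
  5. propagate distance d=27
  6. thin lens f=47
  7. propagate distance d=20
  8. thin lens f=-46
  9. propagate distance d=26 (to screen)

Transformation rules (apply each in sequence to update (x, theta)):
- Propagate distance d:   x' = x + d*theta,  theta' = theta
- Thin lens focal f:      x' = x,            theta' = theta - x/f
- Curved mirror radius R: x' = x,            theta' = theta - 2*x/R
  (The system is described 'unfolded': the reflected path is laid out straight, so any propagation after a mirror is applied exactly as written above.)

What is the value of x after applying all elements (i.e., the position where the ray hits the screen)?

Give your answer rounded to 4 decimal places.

Initial: x=-6.0000 theta=-0.5000
After 1 (propagate distance d=13): x=-12.5000 theta=-0.5000
After 2 (thin lens f=28): x=-12.5000 theta=-3/56 (≈-0.0536)
After 3 (propagate distance d=8): x=-181/14 (≈-12.9286) theta=-3/56 (≈-0.0536)
After 4 (thin lens f=31): x=-181/14 (≈-12.9286) theta=631/1736 (≈0.3635)
After 5 (propagate distance d=27): x=-5407/1736 (≈-3.1146) theta=631/1736 (≈0.3635)
After 6 (thin lens f=47): x=-5407/1736 (≈-3.1146) theta=4383/10199 (≈0.4297)
After 7 (propagate distance d=20): x=447151/81592 (≈5.4803) theta=4383/10199 (≈0.4297)
After 8 (thin lens f=-46): x=447151/81592 (≈5.4803) theta=2060095/3753232 (≈0.5489)
After 9 (propagate distance d=26 (to screen)): x=298917/15134 (≈19.7514) theta=2060095/3753232 (≈0.5489)
Rounded to 4 decimal places: x = 19.7514

Answer: 19.7514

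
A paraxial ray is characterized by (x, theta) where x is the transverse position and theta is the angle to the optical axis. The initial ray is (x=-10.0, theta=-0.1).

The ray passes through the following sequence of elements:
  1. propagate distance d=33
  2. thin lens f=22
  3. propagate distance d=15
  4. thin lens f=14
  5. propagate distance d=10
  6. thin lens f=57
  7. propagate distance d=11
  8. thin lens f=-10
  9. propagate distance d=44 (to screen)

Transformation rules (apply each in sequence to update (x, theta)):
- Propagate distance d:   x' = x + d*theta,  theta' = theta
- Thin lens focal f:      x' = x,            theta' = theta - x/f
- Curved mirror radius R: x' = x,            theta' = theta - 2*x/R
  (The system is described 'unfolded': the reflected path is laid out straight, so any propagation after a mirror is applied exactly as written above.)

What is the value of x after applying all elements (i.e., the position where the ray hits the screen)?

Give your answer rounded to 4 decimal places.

Answer: 106.7238

Derivation:
Initial: x=-10.0000 theta=-0.1000
After 1 (propagate distance d=33): x=-13.3000 theta=-0.1000
After 2 (thin lens f=22): x=-13.3000 theta=111/220 (≈0.5045)
After 3 (propagate distance d=15): x=-1261/220 (≈-5.7318) theta=111/220 (≈0.5045)
After 4 (thin lens f=14): x=-1261/220 (≈-5.7318) theta=563/616 (≈0.9140)
After 5 (propagate distance d=10): x=1312/385 (≈3.4078) theta=563/616 (≈0.9140)
After 6 (thin lens f=57): x=1312/385 (≈3.4078) theta=149959/175560 (≈0.8542)
After 7 (propagate distance d=11): x=2247821/175560 (≈12.8037) theta=149959/175560 (≈0.8542)
After 8 (thin lens f=-10): x=2247821/175560 (≈12.8037) theta=1249137/585200 (≈2.1345)
After 9 (propagate distance d=44 (to screen)): x=93682147/877800 (≈106.7238) theta=1249137/585200 (≈2.1345)
Rounded to 4 decimal places: x = 106.7238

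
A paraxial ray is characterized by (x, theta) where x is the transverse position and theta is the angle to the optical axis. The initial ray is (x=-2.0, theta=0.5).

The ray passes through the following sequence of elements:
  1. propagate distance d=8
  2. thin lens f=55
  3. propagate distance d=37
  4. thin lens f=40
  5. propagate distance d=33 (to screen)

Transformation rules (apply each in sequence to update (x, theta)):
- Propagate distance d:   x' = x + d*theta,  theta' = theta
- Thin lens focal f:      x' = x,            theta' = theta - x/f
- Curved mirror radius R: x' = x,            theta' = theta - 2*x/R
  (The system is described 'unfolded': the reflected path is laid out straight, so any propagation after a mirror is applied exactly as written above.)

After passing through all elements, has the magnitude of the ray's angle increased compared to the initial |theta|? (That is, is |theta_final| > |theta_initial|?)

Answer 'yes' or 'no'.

Initial: x=-2.0000 theta=0.5000
After 1 (propagate distance d=8): x=2.0000 theta=0.5000
After 2 (thin lens f=55): x=2.0000 theta=51/110 (≈0.4636)
After 3 (propagate distance d=37): x=2107/110 (≈19.1545) theta=51/110 (≈0.4636)
After 4 (thin lens f=40): x=2107/110 (≈19.1545) theta=-67/4400 (≈-0.0152)
After 5 (propagate distance d=33 (to screen)): x=82069/4400 (≈18.6520) theta=-67/4400 (≈-0.0152)
|theta_initial|=0.5000 |theta_final|=67/4400 (≈0.0152) -> not increased

Answer: no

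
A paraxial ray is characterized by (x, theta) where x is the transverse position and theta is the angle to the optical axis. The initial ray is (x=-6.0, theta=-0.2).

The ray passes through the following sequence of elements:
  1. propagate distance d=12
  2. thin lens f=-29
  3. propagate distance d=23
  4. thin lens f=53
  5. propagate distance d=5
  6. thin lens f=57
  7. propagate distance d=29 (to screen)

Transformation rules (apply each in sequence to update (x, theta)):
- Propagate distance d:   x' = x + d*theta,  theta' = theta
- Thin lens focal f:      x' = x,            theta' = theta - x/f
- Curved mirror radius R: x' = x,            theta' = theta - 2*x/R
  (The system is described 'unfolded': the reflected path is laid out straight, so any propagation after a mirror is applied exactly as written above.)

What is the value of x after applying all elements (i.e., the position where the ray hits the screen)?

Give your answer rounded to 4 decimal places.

Initial: x=-6.0000 theta=-0.2000
After 1 (propagate distance d=12): x=-8.4000 theta=-0.2000
After 2 (thin lens f=-29): x=-8.4000 theta=-71/145 (≈-0.4897)
After 3 (propagate distance d=23): x=-2851/145 (≈-19.6621) theta=-71/145 (≈-0.4897)
After 4 (thin lens f=53): x=-2851/145 (≈-19.6621) theta=-912/7685 (≈-0.1187)
After 5 (propagate distance d=5): x=-155663/7685 (≈-20.2554) theta=-912/7685 (≈-0.1187)
After 6 (thin lens f=57): x=-155663/7685 (≈-20.2554) theta=103679/438045 (≈0.2367)
After 7 (propagate distance d=29 (to screen)): x=-1173220/87609 (≈-13.3915) theta=103679/438045 (≈0.2367)
Rounded to 4 decimal places: x = -13.3915

Answer: -13.3915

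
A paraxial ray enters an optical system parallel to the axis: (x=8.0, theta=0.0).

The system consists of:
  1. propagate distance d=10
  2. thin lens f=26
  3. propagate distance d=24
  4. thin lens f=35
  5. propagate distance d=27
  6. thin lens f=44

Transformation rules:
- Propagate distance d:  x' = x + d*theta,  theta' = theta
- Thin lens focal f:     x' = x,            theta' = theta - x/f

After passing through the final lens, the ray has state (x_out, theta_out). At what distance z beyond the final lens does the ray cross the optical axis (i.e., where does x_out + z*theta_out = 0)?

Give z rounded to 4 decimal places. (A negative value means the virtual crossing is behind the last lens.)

Answer: -58.4778

Derivation:
Initial: x=8.0000 theta=0.0000
After 1 (propagate distance d=10): x=8.0000 theta=0.0000
After 2 (thin lens f=26): x=8.0000 theta=-4/13 (≈-0.3077)
After 3 (propagate distance d=24): x=8/13 (≈0.6154) theta=-4/13 (≈-0.3077)
After 4 (thin lens f=35): x=8/13 (≈0.6154) theta=-148/455 (≈-0.3253)
After 5 (propagate distance d=27): x=-3716/455 (≈-8.1670) theta=-148/455 (≈-0.3253)
After 6 (thin lens f=44): x=-3716/455 (≈-8.1670) theta=-699/5005 (≈-0.1397)
z_focus = -x_out/theta_out = -(-3716/455)/(-699/5005) = -40876/699 ≈ -58.4778
Rounded to 4 decimal places: z = -58.4778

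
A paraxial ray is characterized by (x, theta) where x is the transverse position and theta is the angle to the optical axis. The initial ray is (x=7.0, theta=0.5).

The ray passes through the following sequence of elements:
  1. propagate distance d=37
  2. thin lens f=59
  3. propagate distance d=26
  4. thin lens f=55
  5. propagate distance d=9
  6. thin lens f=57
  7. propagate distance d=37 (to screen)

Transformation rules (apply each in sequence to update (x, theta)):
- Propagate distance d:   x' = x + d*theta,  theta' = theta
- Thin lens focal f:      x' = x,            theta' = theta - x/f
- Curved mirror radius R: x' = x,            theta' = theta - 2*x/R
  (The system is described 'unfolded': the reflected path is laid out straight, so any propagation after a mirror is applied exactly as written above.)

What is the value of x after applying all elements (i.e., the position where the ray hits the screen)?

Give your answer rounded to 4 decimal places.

Initial: x=7.0000 theta=0.5000
After 1 (propagate distance d=37): x=25.5000 theta=0.5000
After 2 (thin lens f=59): x=25.5000 theta=4/59 (≈0.0678)
After 3 (propagate distance d=26): x=3217/118 (≈27.2627) theta=4/59 (≈0.0678)
After 4 (thin lens f=55): x=3217/118 (≈27.2627) theta=-2777/6490 (≈-0.4279)
After 5 (propagate distance d=9): x=75971/3245 (≈23.4117) theta=-2777/6490 (≈-0.4279)
After 6 (thin lens f=57): x=75971/3245 (≈23.4117) theta=-310231/369930 (≈-0.8386)
After 7 (propagate distance d=37 (to screen)): x=-2817853/369930 (≈-7.6173) theta=-310231/369930 (≈-0.8386)
Rounded to 4 decimal places: x = -7.6173

Answer: -7.6173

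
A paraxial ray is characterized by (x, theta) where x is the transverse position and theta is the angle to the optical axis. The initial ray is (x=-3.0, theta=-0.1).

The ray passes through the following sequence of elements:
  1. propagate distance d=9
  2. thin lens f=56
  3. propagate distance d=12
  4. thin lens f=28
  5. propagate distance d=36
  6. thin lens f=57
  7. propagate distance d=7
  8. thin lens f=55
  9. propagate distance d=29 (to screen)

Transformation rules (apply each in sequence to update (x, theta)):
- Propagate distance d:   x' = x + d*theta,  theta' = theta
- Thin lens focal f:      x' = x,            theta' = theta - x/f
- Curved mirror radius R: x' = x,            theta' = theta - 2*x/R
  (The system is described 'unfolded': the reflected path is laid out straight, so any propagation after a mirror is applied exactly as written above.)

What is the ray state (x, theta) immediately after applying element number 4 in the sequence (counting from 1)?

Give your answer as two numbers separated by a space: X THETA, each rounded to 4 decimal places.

Initial: x=-3.0000 theta=-0.1000
After 1 (propagate distance d=9): x=-3.9000 theta=-0.1000
After 2 (thin lens f=56): x=-3.9000 theta=-17/560 (≈-0.0304)
After 3 (propagate distance d=12): x=-597/140 (≈-4.2643) theta=-17/560 (≈-0.0304)
After 4 (thin lens f=28): x=-597/140 (≈-4.2643) theta=239/1960 (≈0.1219)
Rounded to 4 decimal places: x = -4.2643, theta = 0.1219

Answer: -4.2643 0.1219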